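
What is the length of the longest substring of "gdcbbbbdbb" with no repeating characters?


Input: "gdcbbbbdbb"
Sliding window (track last position of each char):
  Position 0 ('g'): window [0,0] length 1 -- new best
  Position 1 ('d'): window [0,1] length 2 -- new best
  Position 2 ('c'): window [0,2] length 3 -- new best
  Position 3 ('b'): window [0,3] length 4 -- new best
  Position 4 ('b'): repeat (last at 3), move window start to 4
  Position 4 ('b'): window [4,4] length 1
  Position 5 ('b'): repeat (last at 4), move window start to 5
  Position 5 ('b'): window [5,5] length 1
  Position 6 ('b'): repeat (last at 5), move window start to 6
  Position 6 ('b'): window [6,6] length 1
  Position 7 ('d'): window [6,7] length 2
  Position 8 ('b'): repeat (last at 6), move window start to 7
  Position 8 ('b'): window [7,8] length 2
  Position 9 ('b'): repeat (last at 8), move window start to 9
  Position 9 ('b'): window [9,9] length 1
Longest substring with no repeats: "gdcb" with length 4

4


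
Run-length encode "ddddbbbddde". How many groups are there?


Input: ddddbbbddde
Scanning for consecutive runs:
  Group 1: 'd' x 4 (positions 0-3)
  Group 2: 'b' x 3 (positions 4-6)
  Group 3: 'd' x 3 (positions 7-9)
  Group 4: 'e' x 1 (positions 10-10)
Total groups: 4

4


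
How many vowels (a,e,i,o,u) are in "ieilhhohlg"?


Input: ieilhhohlg
Checking each character:
  'i' at position 0: vowel (running total: 1)
  'e' at position 1: vowel (running total: 2)
  'i' at position 2: vowel (running total: 3)
  'l' at position 3: consonant
  'h' at position 4: consonant
  'h' at position 5: consonant
  'o' at position 6: vowel (running total: 4)
  'h' at position 7: consonant
  'l' at position 8: consonant
  'g' at position 9: consonant
Total vowels: 4

4


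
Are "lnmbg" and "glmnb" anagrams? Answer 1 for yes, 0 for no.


Strings: "lnmbg", "glmnb"
Sorted first:  bglmn
Sorted second: bglmn
Sorted forms match => anagrams

1


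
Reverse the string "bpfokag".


Input: bpfokag
Reading characters right to left:
  Position 6: 'g'
  Position 5: 'a'
  Position 4: 'k'
  Position 3: 'o'
  Position 2: 'f'
  Position 1: 'p'
  Position 0: 'b'
Reversed: gakofpb

gakofpb


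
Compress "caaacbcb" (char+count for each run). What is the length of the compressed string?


Input: caaacbcb
Runs:
  'c' x 1 => "c1"
  'a' x 3 => "a3"
  'c' x 1 => "c1"
  'b' x 1 => "b1"
  'c' x 1 => "c1"
  'b' x 1 => "b1"
Compressed: "c1a3c1b1c1b1"
Compressed length: 12

12


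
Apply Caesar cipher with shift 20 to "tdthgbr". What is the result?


Caesar cipher: shift "tdthgbr" by 20
  't' (pos 19) + 20 = pos 13 = 'n'
  'd' (pos 3) + 20 = pos 23 = 'x'
  't' (pos 19) + 20 = pos 13 = 'n'
  'h' (pos 7) + 20 = pos 1 = 'b'
  'g' (pos 6) + 20 = pos 0 = 'a'
  'b' (pos 1) + 20 = pos 21 = 'v'
  'r' (pos 17) + 20 = pos 11 = 'l'
Result: nxnbavl

nxnbavl


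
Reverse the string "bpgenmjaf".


Input: bpgenmjaf
Reading characters right to left:
  Position 8: 'f'
  Position 7: 'a'
  Position 6: 'j'
  Position 5: 'm'
  Position 4: 'n'
  Position 3: 'e'
  Position 2: 'g'
  Position 1: 'p'
  Position 0: 'b'
Reversed: fajmnegpb

fajmnegpb


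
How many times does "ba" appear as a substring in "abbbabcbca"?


Searching for "ba" in "abbbabcbca"
Scanning each position:
  Position 0: "ab" => no
  Position 1: "bb" => no
  Position 2: "bb" => no
  Position 3: "ba" => MATCH
  Position 4: "ab" => no
  Position 5: "bc" => no
  Position 6: "cb" => no
  Position 7: "bc" => no
  Position 8: "ca" => no
Total occurrences: 1

1


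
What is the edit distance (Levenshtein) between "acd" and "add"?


Computing edit distance: "acd" -> "add"
DP table:
           a    d    d
      0    1    2    3
  a   1    0    1    2
  c   2    1    1    2
  d   3    2    1    1
Edit distance = dp[3][3] = 1

1


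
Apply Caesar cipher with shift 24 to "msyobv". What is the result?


Caesar cipher: shift "msyobv" by 24
  'm' (pos 12) + 24 = pos 10 = 'k'
  's' (pos 18) + 24 = pos 16 = 'q'
  'y' (pos 24) + 24 = pos 22 = 'w'
  'o' (pos 14) + 24 = pos 12 = 'm'
  'b' (pos 1) + 24 = pos 25 = 'z'
  'v' (pos 21) + 24 = pos 19 = 't'
Result: kqwmzt

kqwmzt


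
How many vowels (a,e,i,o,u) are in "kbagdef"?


Input: kbagdef
Checking each character:
  'k' at position 0: consonant
  'b' at position 1: consonant
  'a' at position 2: vowel (running total: 1)
  'g' at position 3: consonant
  'd' at position 4: consonant
  'e' at position 5: vowel (running total: 2)
  'f' at position 6: consonant
Total vowels: 2

2


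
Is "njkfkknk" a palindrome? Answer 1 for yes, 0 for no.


Input: njkfkknk
Reversed: knkkfkjn
  Compare pos 0 ('n') with pos 7 ('k'): MISMATCH
  Compare pos 1 ('j') with pos 6 ('n'): MISMATCH
  Compare pos 2 ('k') with pos 5 ('k'): match
  Compare pos 3 ('f') with pos 4 ('k'): MISMATCH
Result: not a palindrome

0


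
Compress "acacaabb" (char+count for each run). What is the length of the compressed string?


Input: acacaabb
Runs:
  'a' x 1 => "a1"
  'c' x 1 => "c1"
  'a' x 1 => "a1"
  'c' x 1 => "c1"
  'a' x 2 => "a2"
  'b' x 2 => "b2"
Compressed: "a1c1a1c1a2b2"
Compressed length: 12

12


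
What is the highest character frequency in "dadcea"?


Input: dadcea
Character counts:
  'a': 2
  'c': 1
  'd': 2
  'e': 1
Maximum frequency: 2

2


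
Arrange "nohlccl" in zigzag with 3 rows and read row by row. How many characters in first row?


Zigzag "nohlccl" into 3 rows:
Placing characters:
  'n' => row 0
  'o' => row 1
  'h' => row 2
  'l' => row 1
  'c' => row 0
  'c' => row 1
  'l' => row 2
Rows:
  Row 0: "nc"
  Row 1: "olc"
  Row 2: "hl"
First row length: 2

2


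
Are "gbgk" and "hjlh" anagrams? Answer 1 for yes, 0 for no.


Strings: "gbgk", "hjlh"
Sorted first:  bggk
Sorted second: hhjl
Differ at position 0: 'b' vs 'h' => not anagrams

0


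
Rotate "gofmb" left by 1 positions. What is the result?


Input: "gofmb", rotate left by 1
First 1 characters: "g"
Remaining characters: "ofmb"
Concatenate remaining + first: "ofmb" + "g" = "ofmbg"

ofmbg


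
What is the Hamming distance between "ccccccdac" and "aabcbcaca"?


Comparing "ccccccdac" and "aabcbcaca" position by position:
  Position 0: 'c' vs 'a' => differ
  Position 1: 'c' vs 'a' => differ
  Position 2: 'c' vs 'b' => differ
  Position 3: 'c' vs 'c' => same
  Position 4: 'c' vs 'b' => differ
  Position 5: 'c' vs 'c' => same
  Position 6: 'd' vs 'a' => differ
  Position 7: 'a' vs 'c' => differ
  Position 8: 'c' vs 'a' => differ
Total differences (Hamming distance): 7

7


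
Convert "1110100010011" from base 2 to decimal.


Input: "1110100010011" in base 2
Positional expansion:
  Digit '1' (value 1) x 2^12 = 4096
  Digit '1' (value 1) x 2^11 = 2048
  Digit '1' (value 1) x 2^10 = 1024
  Digit '0' (value 0) x 2^9 = 0
  Digit '1' (value 1) x 2^8 = 256
  Digit '0' (value 0) x 2^7 = 0
  Digit '0' (value 0) x 2^6 = 0
  Digit '0' (value 0) x 2^5 = 0
  Digit '1' (value 1) x 2^4 = 16
  Digit '0' (value 0) x 2^3 = 0
  Digit '0' (value 0) x 2^2 = 0
  Digit '1' (value 1) x 2^1 = 2
  Digit '1' (value 1) x 2^0 = 1
Sum = 7443

7443


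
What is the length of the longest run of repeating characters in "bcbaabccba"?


Input: "bcbaabccba"
Scanning for longest run:
  Position 1 ('c'): new char, reset run to 1
  Position 2 ('b'): new char, reset run to 1
  Position 3 ('a'): new char, reset run to 1
  Position 4 ('a'): continues run of 'a', length=2
  Position 5 ('b'): new char, reset run to 1
  Position 6 ('c'): new char, reset run to 1
  Position 7 ('c'): continues run of 'c', length=2
  Position 8 ('b'): new char, reset run to 1
  Position 9 ('a'): new char, reset run to 1
Longest run: 'a' with length 2

2


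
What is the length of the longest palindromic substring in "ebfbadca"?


Input: "ebfbadca"
Checking substrings for palindromes:
  [1:4] "bfb" (len 3) => palindrome
Longest palindromic substring: "bfb" with length 3

3


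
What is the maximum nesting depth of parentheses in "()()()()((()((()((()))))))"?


Input: "()()()()((()((()((()))))))"
Tracking depth:
  Position 0 '(': depth becomes 1
  Position 1 ')': depth becomes 0
  Position 2 '(': depth becomes 1
  Position 3 ')': depth becomes 0
  Position 4 '(': depth becomes 1
  Position 5 ')': depth becomes 0
  Position 6 '(': depth becomes 1
  Position 7 ')': depth becomes 0
  Position 8 '(': depth becomes 1
  Position 9 '(': depth becomes 2
  Position 10 '(': depth becomes 3
  Position 11 ')': depth becomes 2
  Position 12 '(': depth becomes 3
  Position 13 '(': depth becomes 4
  Position 14 '(': depth becomes 5
  Position 15 ')': depth becomes 4
  Position 16 '(': depth becomes 5
  Position 17 '(': depth becomes 6
  Position 18 '(': depth becomes 7
  Position 19 ')': depth becomes 6
  Position 20 ')': depth becomes 5
  Position 21 ')': depth becomes 4
  Position 22 ')': depth becomes 3
  Position 23 ')': depth becomes 2
  Position 24 ')': depth becomes 1
  Position 25 ')': depth becomes 0
Maximum depth reached: 7

7


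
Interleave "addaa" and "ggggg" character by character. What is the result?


Interleaving "addaa" and "ggggg":
  Position 0: 'a' from first, 'g' from second => "ag"
  Position 1: 'd' from first, 'g' from second => "dg"
  Position 2: 'd' from first, 'g' from second => "dg"
  Position 3: 'a' from first, 'g' from second => "ag"
  Position 4: 'a' from first, 'g' from second => "ag"
Result: agdgdgagag

agdgdgagag


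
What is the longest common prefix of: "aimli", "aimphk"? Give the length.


Words: aimli, aimphk
  Position 0: all 'a' => match
  Position 1: all 'i' => match
  Position 2: all 'm' => match
  Position 3: ('l', 'p') => mismatch, stop
LCP = "aim" (length 3)

3


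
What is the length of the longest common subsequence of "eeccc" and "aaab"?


LCS of "eeccc" and "aaab"
DP table:
           a    a    a    b
      0    0    0    0    0
  e   0    0    0    0    0
  e   0    0    0    0    0
  c   0    0    0    0    0
  c   0    0    0    0    0
  c   0    0    0    0    0
LCS length = dp[5][4] = 0

0


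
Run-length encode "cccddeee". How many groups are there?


Input: cccddeee
Scanning for consecutive runs:
  Group 1: 'c' x 3 (positions 0-2)
  Group 2: 'd' x 2 (positions 3-4)
  Group 3: 'e' x 3 (positions 5-7)
Total groups: 3

3


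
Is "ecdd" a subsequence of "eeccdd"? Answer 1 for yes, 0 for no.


Check if "ecdd" is a subsequence of "eeccdd"
Greedy scan:
  Position 0 ('e'): matches sub[0] = 'e'
  Position 1 ('e'): no match needed
  Position 2 ('c'): matches sub[1] = 'c'
  Position 3 ('c'): no match needed
  Position 4 ('d'): matches sub[2] = 'd'
  Position 5 ('d'): matches sub[3] = 'd'
All 4 characters matched => is a subsequence

1


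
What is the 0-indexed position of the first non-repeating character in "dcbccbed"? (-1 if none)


Input: dcbccbed
Character frequencies:
  'b': 2
  'c': 3
  'd': 2
  'e': 1
Scanning left to right for freq == 1:
  Position 0 ('d'): freq=2, skip
  Position 1 ('c'): freq=3, skip
  Position 2 ('b'): freq=2, skip
  Position 3 ('c'): freq=3, skip
  Position 4 ('c'): freq=3, skip
  Position 5 ('b'): freq=2, skip
  Position 6 ('e'): unique! => answer = 6

6


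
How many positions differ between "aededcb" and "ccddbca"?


Comparing "aededcb" and "ccddbca" position by position:
  Position 0: 'a' vs 'c' => DIFFER
  Position 1: 'e' vs 'c' => DIFFER
  Position 2: 'd' vs 'd' => same
  Position 3: 'e' vs 'd' => DIFFER
  Position 4: 'd' vs 'b' => DIFFER
  Position 5: 'c' vs 'c' => same
  Position 6: 'b' vs 'a' => DIFFER
Positions that differ: 5

5


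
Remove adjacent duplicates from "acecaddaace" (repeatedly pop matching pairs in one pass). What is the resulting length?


Input: acecaddaace
Stack-based adjacent duplicate removal:
  Read 'a': push. Stack: a
  Read 'c': push. Stack: ac
  Read 'e': push. Stack: ace
  Read 'c': push. Stack: acec
  Read 'a': push. Stack: aceca
  Read 'd': push. Stack: acecad
  Read 'd': matches stack top 'd' => pop. Stack: aceca
  Read 'a': matches stack top 'a' => pop. Stack: acec
  Read 'a': push. Stack: aceca
  Read 'c': push. Stack: acecac
  Read 'e': push. Stack: acecace
Final stack: "acecace" (length 7)

7


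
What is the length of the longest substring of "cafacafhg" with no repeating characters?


Input: "cafacafhg"
Sliding window (track last position of each char):
  Position 0 ('c'): window [0,0] length 1 -- new best
  Position 1 ('a'): window [0,1] length 2 -- new best
  Position 2 ('f'): window [0,2] length 3 -- new best
  Position 3 ('a'): repeat (last at 1), move window start to 2
  Position 3 ('a'): window [2,3] length 2
  Position 4 ('c'): window [2,4] length 3
  Position 5 ('a'): repeat (last at 3), move window start to 4
  Position 5 ('a'): window [4,5] length 2
  Position 6 ('f'): window [4,6] length 3
  Position 7 ('h'): window [4,7] length 4 -- new best
  Position 8 ('g'): window [4,8] length 5 -- new best
Longest substring with no repeats: "cafhg" with length 5

5


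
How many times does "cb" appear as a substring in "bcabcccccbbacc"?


Searching for "cb" in "bcabcccccbbacc"
Scanning each position:
  Position 0: "bc" => no
  Position 1: "ca" => no
  Position 2: "ab" => no
  Position 3: "bc" => no
  Position 4: "cc" => no
  Position 5: "cc" => no
  Position 6: "cc" => no
  Position 7: "cc" => no
  Position 8: "cb" => MATCH
  Position 9: "bb" => no
  Position 10: "ba" => no
  Position 11: "ac" => no
  Position 12: "cc" => no
Total occurrences: 1

1


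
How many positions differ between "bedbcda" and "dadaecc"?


Comparing "bedbcda" and "dadaecc" position by position:
  Position 0: 'b' vs 'd' => DIFFER
  Position 1: 'e' vs 'a' => DIFFER
  Position 2: 'd' vs 'd' => same
  Position 3: 'b' vs 'a' => DIFFER
  Position 4: 'c' vs 'e' => DIFFER
  Position 5: 'd' vs 'c' => DIFFER
  Position 6: 'a' vs 'c' => DIFFER
Positions that differ: 6

6


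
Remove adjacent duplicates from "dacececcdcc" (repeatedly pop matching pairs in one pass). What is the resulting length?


Input: dacececcdcc
Stack-based adjacent duplicate removal:
  Read 'd': push. Stack: d
  Read 'a': push. Stack: da
  Read 'c': push. Stack: dac
  Read 'e': push. Stack: dace
  Read 'c': push. Stack: dacec
  Read 'e': push. Stack: dacece
  Read 'c': push. Stack: dacecec
  Read 'c': matches stack top 'c' => pop. Stack: dacece
  Read 'd': push. Stack: daceced
  Read 'c': push. Stack: dacecedc
  Read 'c': matches stack top 'c' => pop. Stack: daceced
Final stack: "daceced" (length 7)

7


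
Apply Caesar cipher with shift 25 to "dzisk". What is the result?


Caesar cipher: shift "dzisk" by 25
  'd' (pos 3) + 25 = pos 2 = 'c'
  'z' (pos 25) + 25 = pos 24 = 'y'
  'i' (pos 8) + 25 = pos 7 = 'h'
  's' (pos 18) + 25 = pos 17 = 'r'
  'k' (pos 10) + 25 = pos 9 = 'j'
Result: cyhrj

cyhrj


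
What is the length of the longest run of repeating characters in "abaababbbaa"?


Input: "abaababbbaa"
Scanning for longest run:
  Position 1 ('b'): new char, reset run to 1
  Position 2 ('a'): new char, reset run to 1
  Position 3 ('a'): continues run of 'a', length=2
  Position 4 ('b'): new char, reset run to 1
  Position 5 ('a'): new char, reset run to 1
  Position 6 ('b'): new char, reset run to 1
  Position 7 ('b'): continues run of 'b', length=2
  Position 8 ('b'): continues run of 'b', length=3
  Position 9 ('a'): new char, reset run to 1
  Position 10 ('a'): continues run of 'a', length=2
Longest run: 'b' with length 3

3


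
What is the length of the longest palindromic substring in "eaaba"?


Input: "eaaba"
Checking substrings for palindromes:
  [2:5] "aba" (len 3) => palindrome
  [1:3] "aa" (len 2) => palindrome
Longest palindromic substring: "aba" with length 3

3


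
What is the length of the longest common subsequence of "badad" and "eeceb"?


LCS of "badad" and "eeceb"
DP table:
           e    e    c    e    b
      0    0    0    0    0    0
  b   0    0    0    0    0    1
  a   0    0    0    0    0    1
  d   0    0    0    0    0    1
  a   0    0    0    0    0    1
  d   0    0    0    0    0    1
LCS length = dp[5][5] = 1

1


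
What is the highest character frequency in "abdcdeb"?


Input: abdcdeb
Character counts:
  'a': 1
  'b': 2
  'c': 1
  'd': 2
  'e': 1
Maximum frequency: 2

2


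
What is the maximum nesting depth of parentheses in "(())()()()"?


Input: "(())()()()"
Tracking depth:
  Position 0 '(': depth becomes 1
  Position 1 '(': depth becomes 2
  Position 2 ')': depth becomes 1
  Position 3 ')': depth becomes 0
  Position 4 '(': depth becomes 1
  Position 5 ')': depth becomes 0
  Position 6 '(': depth becomes 1
  Position 7 ')': depth becomes 0
  Position 8 '(': depth becomes 1
  Position 9 ')': depth becomes 0
Maximum depth reached: 2

2


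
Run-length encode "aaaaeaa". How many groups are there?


Input: aaaaeaa
Scanning for consecutive runs:
  Group 1: 'a' x 4 (positions 0-3)
  Group 2: 'e' x 1 (positions 4-4)
  Group 3: 'a' x 2 (positions 5-6)
Total groups: 3

3


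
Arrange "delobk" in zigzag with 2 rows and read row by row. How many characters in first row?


Zigzag "delobk" into 2 rows:
Placing characters:
  'd' => row 0
  'e' => row 1
  'l' => row 0
  'o' => row 1
  'b' => row 0
  'k' => row 1
Rows:
  Row 0: "dlb"
  Row 1: "eok"
First row length: 3

3


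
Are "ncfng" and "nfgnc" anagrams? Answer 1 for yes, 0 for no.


Strings: "ncfng", "nfgnc"
Sorted first:  cfgnn
Sorted second: cfgnn
Sorted forms match => anagrams

1


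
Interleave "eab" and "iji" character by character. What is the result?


Interleaving "eab" and "iji":
  Position 0: 'e' from first, 'i' from second => "ei"
  Position 1: 'a' from first, 'j' from second => "aj"
  Position 2: 'b' from first, 'i' from second => "bi"
Result: eiajbi

eiajbi


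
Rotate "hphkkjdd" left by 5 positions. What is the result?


Input: "hphkkjdd", rotate left by 5
First 5 characters: "hphkk"
Remaining characters: "jdd"
Concatenate remaining + first: "jdd" + "hphkk" = "jddhphkk"

jddhphkk


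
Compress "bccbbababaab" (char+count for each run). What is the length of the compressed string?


Input: bccbbababaab
Runs:
  'b' x 1 => "b1"
  'c' x 2 => "c2"
  'b' x 2 => "b2"
  'a' x 1 => "a1"
  'b' x 1 => "b1"
  'a' x 1 => "a1"
  'b' x 1 => "b1"
  'a' x 2 => "a2"
  'b' x 1 => "b1"
Compressed: "b1c2b2a1b1a1b1a2b1"
Compressed length: 18

18


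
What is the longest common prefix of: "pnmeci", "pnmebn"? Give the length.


Words: pnmeci, pnmebn
  Position 0: all 'p' => match
  Position 1: all 'n' => match
  Position 2: all 'm' => match
  Position 3: all 'e' => match
  Position 4: ('c', 'b') => mismatch, stop
LCP = "pnme" (length 4)

4


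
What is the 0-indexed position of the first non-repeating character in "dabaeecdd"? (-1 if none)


Input: dabaeecdd
Character frequencies:
  'a': 2
  'b': 1
  'c': 1
  'd': 3
  'e': 2
Scanning left to right for freq == 1:
  Position 0 ('d'): freq=3, skip
  Position 1 ('a'): freq=2, skip
  Position 2 ('b'): unique! => answer = 2

2


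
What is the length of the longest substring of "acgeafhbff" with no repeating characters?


Input: "acgeafhbff"
Sliding window (track last position of each char):
  Position 0 ('a'): window [0,0] length 1 -- new best
  Position 1 ('c'): window [0,1] length 2 -- new best
  Position 2 ('g'): window [0,2] length 3 -- new best
  Position 3 ('e'): window [0,3] length 4 -- new best
  Position 4 ('a'): repeat (last at 0), move window start to 1
  Position 4 ('a'): window [1,4] length 4
  Position 5 ('f'): window [1,5] length 5 -- new best
  Position 6 ('h'): window [1,6] length 6 -- new best
  Position 7 ('b'): window [1,7] length 7 -- new best
  Position 8 ('f'): repeat (last at 5), move window start to 6
  Position 8 ('f'): window [6,8] length 3
  Position 9 ('f'): repeat (last at 8), move window start to 9
  Position 9 ('f'): window [9,9] length 1
Longest substring with no repeats: "cgeafhb" with length 7

7


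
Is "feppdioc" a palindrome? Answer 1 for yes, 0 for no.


Input: feppdioc
Reversed: coidppef
  Compare pos 0 ('f') with pos 7 ('c'): MISMATCH
  Compare pos 1 ('e') with pos 6 ('o'): MISMATCH
  Compare pos 2 ('p') with pos 5 ('i'): MISMATCH
  Compare pos 3 ('p') with pos 4 ('d'): MISMATCH
Result: not a palindrome

0


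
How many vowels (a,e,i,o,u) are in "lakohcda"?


Input: lakohcda
Checking each character:
  'l' at position 0: consonant
  'a' at position 1: vowel (running total: 1)
  'k' at position 2: consonant
  'o' at position 3: vowel (running total: 2)
  'h' at position 4: consonant
  'c' at position 5: consonant
  'd' at position 6: consonant
  'a' at position 7: vowel (running total: 3)
Total vowels: 3

3


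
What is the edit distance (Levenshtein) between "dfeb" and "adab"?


Computing edit distance: "dfeb" -> "adab"
DP table:
           a    d    a    b
      0    1    2    3    4
  d   1    1    1    2    3
  f   2    2    2    2    3
  e   3    3    3    3    3
  b   4    4    4    4    3
Edit distance = dp[4][4] = 3

3


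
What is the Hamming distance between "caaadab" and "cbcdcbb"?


Comparing "caaadab" and "cbcdcbb" position by position:
  Position 0: 'c' vs 'c' => same
  Position 1: 'a' vs 'b' => differ
  Position 2: 'a' vs 'c' => differ
  Position 3: 'a' vs 'd' => differ
  Position 4: 'd' vs 'c' => differ
  Position 5: 'a' vs 'b' => differ
  Position 6: 'b' vs 'b' => same
Total differences (Hamming distance): 5

5


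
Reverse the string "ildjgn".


Input: ildjgn
Reading characters right to left:
  Position 5: 'n'
  Position 4: 'g'
  Position 3: 'j'
  Position 2: 'd'
  Position 1: 'l'
  Position 0: 'i'
Reversed: ngjdli

ngjdli


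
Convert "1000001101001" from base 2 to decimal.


Input: "1000001101001" in base 2
Positional expansion:
  Digit '1' (value 1) x 2^12 = 4096
  Digit '0' (value 0) x 2^11 = 0
  Digit '0' (value 0) x 2^10 = 0
  Digit '0' (value 0) x 2^9 = 0
  Digit '0' (value 0) x 2^8 = 0
  Digit '0' (value 0) x 2^7 = 0
  Digit '1' (value 1) x 2^6 = 64
  Digit '1' (value 1) x 2^5 = 32
  Digit '0' (value 0) x 2^4 = 0
  Digit '1' (value 1) x 2^3 = 8
  Digit '0' (value 0) x 2^2 = 0
  Digit '0' (value 0) x 2^1 = 0
  Digit '1' (value 1) x 2^0 = 1
Sum = 4201

4201


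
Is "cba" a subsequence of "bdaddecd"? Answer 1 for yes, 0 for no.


Check if "cba" is a subsequence of "bdaddecd"
Greedy scan:
  Position 0 ('b'): no match needed
  Position 1 ('d'): no match needed
  Position 2 ('a'): no match needed
  Position 3 ('d'): no match needed
  Position 4 ('d'): no match needed
  Position 5 ('e'): no match needed
  Position 6 ('c'): matches sub[0] = 'c'
  Position 7 ('d'): no match needed
Only matched 1/3 characters => not a subsequence

0


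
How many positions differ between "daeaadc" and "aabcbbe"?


Comparing "daeaadc" and "aabcbbe" position by position:
  Position 0: 'd' vs 'a' => DIFFER
  Position 1: 'a' vs 'a' => same
  Position 2: 'e' vs 'b' => DIFFER
  Position 3: 'a' vs 'c' => DIFFER
  Position 4: 'a' vs 'b' => DIFFER
  Position 5: 'd' vs 'b' => DIFFER
  Position 6: 'c' vs 'e' => DIFFER
Positions that differ: 6

6


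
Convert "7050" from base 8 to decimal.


Input: "7050" in base 8
Positional expansion:
  Digit '7' (value 7) x 8^3 = 3584
  Digit '0' (value 0) x 8^2 = 0
  Digit '5' (value 5) x 8^1 = 40
  Digit '0' (value 0) x 8^0 = 0
Sum = 3624

3624


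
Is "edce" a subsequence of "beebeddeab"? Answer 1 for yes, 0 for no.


Check if "edce" is a subsequence of "beebeddeab"
Greedy scan:
  Position 0 ('b'): no match needed
  Position 1 ('e'): matches sub[0] = 'e'
  Position 2 ('e'): no match needed
  Position 3 ('b'): no match needed
  Position 4 ('e'): no match needed
  Position 5 ('d'): matches sub[1] = 'd'
  Position 6 ('d'): no match needed
  Position 7 ('e'): no match needed
  Position 8 ('a'): no match needed
  Position 9 ('b'): no match needed
Only matched 2/4 characters => not a subsequence

0


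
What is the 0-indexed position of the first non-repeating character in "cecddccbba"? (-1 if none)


Input: cecddccbba
Character frequencies:
  'a': 1
  'b': 2
  'c': 4
  'd': 2
  'e': 1
Scanning left to right for freq == 1:
  Position 0 ('c'): freq=4, skip
  Position 1 ('e'): unique! => answer = 1

1


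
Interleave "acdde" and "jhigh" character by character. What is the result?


Interleaving "acdde" and "jhigh":
  Position 0: 'a' from first, 'j' from second => "aj"
  Position 1: 'c' from first, 'h' from second => "ch"
  Position 2: 'd' from first, 'i' from second => "di"
  Position 3: 'd' from first, 'g' from second => "dg"
  Position 4: 'e' from first, 'h' from second => "eh"
Result: ajchdidgeh

ajchdidgeh


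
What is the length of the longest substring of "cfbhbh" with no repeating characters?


Input: "cfbhbh"
Sliding window (track last position of each char):
  Position 0 ('c'): window [0,0] length 1 -- new best
  Position 1 ('f'): window [0,1] length 2 -- new best
  Position 2 ('b'): window [0,2] length 3 -- new best
  Position 3 ('h'): window [0,3] length 4 -- new best
  Position 4 ('b'): repeat (last at 2), move window start to 3
  Position 4 ('b'): window [3,4] length 2
  Position 5 ('h'): repeat (last at 3), move window start to 4
  Position 5 ('h'): window [4,5] length 2
Longest substring with no repeats: "cfbh" with length 4

4


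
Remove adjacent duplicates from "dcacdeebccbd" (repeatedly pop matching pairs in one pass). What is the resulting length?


Input: dcacdeebccbd
Stack-based adjacent duplicate removal:
  Read 'd': push. Stack: d
  Read 'c': push. Stack: dc
  Read 'a': push. Stack: dca
  Read 'c': push. Stack: dcac
  Read 'd': push. Stack: dcacd
  Read 'e': push. Stack: dcacde
  Read 'e': matches stack top 'e' => pop. Stack: dcacd
  Read 'b': push. Stack: dcacdb
  Read 'c': push. Stack: dcacdbc
  Read 'c': matches stack top 'c' => pop. Stack: dcacdb
  Read 'b': matches stack top 'b' => pop. Stack: dcacd
  Read 'd': matches stack top 'd' => pop. Stack: dcac
Final stack: "dcac" (length 4)

4


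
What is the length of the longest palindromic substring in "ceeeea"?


Input: "ceeeea"
Checking substrings for palindromes:
  [1:5] "eeee" (len 4) => palindrome
  [1:4] "eee" (len 3) => palindrome
  [2:5] "eee" (len 3) => palindrome
  [1:3] "ee" (len 2) => palindrome
  [2:4] "ee" (len 2) => palindrome
  [3:5] "ee" (len 2) => palindrome
Longest palindromic substring: "eeee" with length 4

4


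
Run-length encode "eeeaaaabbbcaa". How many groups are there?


Input: eeeaaaabbbcaa
Scanning for consecutive runs:
  Group 1: 'e' x 3 (positions 0-2)
  Group 2: 'a' x 4 (positions 3-6)
  Group 3: 'b' x 3 (positions 7-9)
  Group 4: 'c' x 1 (positions 10-10)
  Group 5: 'a' x 2 (positions 11-12)
Total groups: 5

5


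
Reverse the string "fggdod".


Input: fggdod
Reading characters right to left:
  Position 5: 'd'
  Position 4: 'o'
  Position 3: 'd'
  Position 2: 'g'
  Position 1: 'g'
  Position 0: 'f'
Reversed: dodggf

dodggf


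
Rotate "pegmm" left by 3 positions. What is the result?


Input: "pegmm", rotate left by 3
First 3 characters: "peg"
Remaining characters: "mm"
Concatenate remaining + first: "mm" + "peg" = "mmpeg"

mmpeg


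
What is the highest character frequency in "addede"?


Input: addede
Character counts:
  'a': 1
  'd': 3
  'e': 2
Maximum frequency: 3

3


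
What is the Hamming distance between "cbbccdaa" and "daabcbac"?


Comparing "cbbccdaa" and "daabcbac" position by position:
  Position 0: 'c' vs 'd' => differ
  Position 1: 'b' vs 'a' => differ
  Position 2: 'b' vs 'a' => differ
  Position 3: 'c' vs 'b' => differ
  Position 4: 'c' vs 'c' => same
  Position 5: 'd' vs 'b' => differ
  Position 6: 'a' vs 'a' => same
  Position 7: 'a' vs 'c' => differ
Total differences (Hamming distance): 6

6


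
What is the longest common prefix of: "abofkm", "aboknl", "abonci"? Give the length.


Words: abofkm, aboknl, abonci
  Position 0: all 'a' => match
  Position 1: all 'b' => match
  Position 2: all 'o' => match
  Position 3: ('f', 'k', 'n') => mismatch, stop
LCP = "abo" (length 3)

3


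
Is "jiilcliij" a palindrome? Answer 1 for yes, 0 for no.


Input: jiilcliij
Reversed: jiilcliij
  Compare pos 0 ('j') with pos 8 ('j'): match
  Compare pos 1 ('i') with pos 7 ('i'): match
  Compare pos 2 ('i') with pos 6 ('i'): match
  Compare pos 3 ('l') with pos 5 ('l'): match
Result: palindrome

1


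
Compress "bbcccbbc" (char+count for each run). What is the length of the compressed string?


Input: bbcccbbc
Runs:
  'b' x 2 => "b2"
  'c' x 3 => "c3"
  'b' x 2 => "b2"
  'c' x 1 => "c1"
Compressed: "b2c3b2c1"
Compressed length: 8

8


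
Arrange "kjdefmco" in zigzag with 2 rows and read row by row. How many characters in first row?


Zigzag "kjdefmco" into 2 rows:
Placing characters:
  'k' => row 0
  'j' => row 1
  'd' => row 0
  'e' => row 1
  'f' => row 0
  'm' => row 1
  'c' => row 0
  'o' => row 1
Rows:
  Row 0: "kdfc"
  Row 1: "jemo"
First row length: 4

4


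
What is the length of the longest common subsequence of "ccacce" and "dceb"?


LCS of "ccacce" and "dceb"
DP table:
           d    c    e    b
      0    0    0    0    0
  c   0    0    1    1    1
  c   0    0    1    1    1
  a   0    0    1    1    1
  c   0    0    1    1    1
  c   0    0    1    1    1
  e   0    0    1    2    2
LCS length = dp[6][4] = 2

2


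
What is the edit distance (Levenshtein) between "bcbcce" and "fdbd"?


Computing edit distance: "bcbcce" -> "fdbd"
DP table:
           f    d    b    d
      0    1    2    3    4
  b   1    1    2    2    3
  c   2    2    2    3    3
  b   3    3    3    2    3
  c   4    4    4    3    3
  c   5    5    5    4    4
  e   6    6    6    5    5
Edit distance = dp[6][4] = 5

5


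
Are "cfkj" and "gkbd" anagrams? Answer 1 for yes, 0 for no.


Strings: "cfkj", "gkbd"
Sorted first:  cfjk
Sorted second: bdgk
Differ at position 0: 'c' vs 'b' => not anagrams

0


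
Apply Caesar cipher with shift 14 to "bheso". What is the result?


Caesar cipher: shift "bheso" by 14
  'b' (pos 1) + 14 = pos 15 = 'p'
  'h' (pos 7) + 14 = pos 21 = 'v'
  'e' (pos 4) + 14 = pos 18 = 's'
  's' (pos 18) + 14 = pos 6 = 'g'
  'o' (pos 14) + 14 = pos 2 = 'c'
Result: pvsgc

pvsgc


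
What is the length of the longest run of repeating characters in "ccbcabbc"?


Input: "ccbcabbc"
Scanning for longest run:
  Position 1 ('c'): continues run of 'c', length=2
  Position 2 ('b'): new char, reset run to 1
  Position 3 ('c'): new char, reset run to 1
  Position 4 ('a'): new char, reset run to 1
  Position 5 ('b'): new char, reset run to 1
  Position 6 ('b'): continues run of 'b', length=2
  Position 7 ('c'): new char, reset run to 1
Longest run: 'c' with length 2

2


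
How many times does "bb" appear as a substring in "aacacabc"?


Searching for "bb" in "aacacabc"
Scanning each position:
  Position 0: "aa" => no
  Position 1: "ac" => no
  Position 2: "ca" => no
  Position 3: "ac" => no
  Position 4: "ca" => no
  Position 5: "ab" => no
  Position 6: "bc" => no
Total occurrences: 0

0


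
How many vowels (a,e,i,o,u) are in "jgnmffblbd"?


Input: jgnmffblbd
Checking each character:
  'j' at position 0: consonant
  'g' at position 1: consonant
  'n' at position 2: consonant
  'm' at position 3: consonant
  'f' at position 4: consonant
  'f' at position 5: consonant
  'b' at position 6: consonant
  'l' at position 7: consonant
  'b' at position 8: consonant
  'd' at position 9: consonant
Total vowels: 0

0


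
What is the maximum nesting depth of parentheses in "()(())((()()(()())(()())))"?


Input: "()(())((()()(()())(()())))"
Tracking depth:
  Position 0 '(': depth becomes 1
  Position 1 ')': depth becomes 0
  Position 2 '(': depth becomes 1
  Position 3 '(': depth becomes 2
  Position 4 ')': depth becomes 1
  Position 5 ')': depth becomes 0
  Position 6 '(': depth becomes 1
  Position 7 '(': depth becomes 2
  Position 8 '(': depth becomes 3
  Position 9 ')': depth becomes 2
  Position 10 '(': depth becomes 3
  Position 11 ')': depth becomes 2
  Position 12 '(': depth becomes 3
  Position 13 '(': depth becomes 4
  Position 14 ')': depth becomes 3
  Position 15 '(': depth becomes 4
  Position 16 ')': depth becomes 3
  Position 17 ')': depth becomes 2
  Position 18 '(': depth becomes 3
  Position 19 '(': depth becomes 4
  Position 20 ')': depth becomes 3
  Position 21 '(': depth becomes 4
  Position 22 ')': depth becomes 3
  Position 23 ')': depth becomes 2
  Position 24 ')': depth becomes 1
  Position 25 ')': depth becomes 0
Maximum depth reached: 4

4


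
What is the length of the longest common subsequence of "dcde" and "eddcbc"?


LCS of "dcde" and "eddcbc"
DP table:
           e    d    d    c    b    c
      0    0    0    0    0    0    0
  d   0    0    1    1    1    1    1
  c   0    0    1    1    2    2    2
  d   0    0    1    2    2    2    2
  e   0    1    1    2    2    2    2
LCS length = dp[4][6] = 2

2


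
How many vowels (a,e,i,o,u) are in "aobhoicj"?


Input: aobhoicj
Checking each character:
  'a' at position 0: vowel (running total: 1)
  'o' at position 1: vowel (running total: 2)
  'b' at position 2: consonant
  'h' at position 3: consonant
  'o' at position 4: vowel (running total: 3)
  'i' at position 5: vowel (running total: 4)
  'c' at position 6: consonant
  'j' at position 7: consonant
Total vowels: 4

4


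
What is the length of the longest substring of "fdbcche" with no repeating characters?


Input: "fdbcche"
Sliding window (track last position of each char):
  Position 0 ('f'): window [0,0] length 1 -- new best
  Position 1 ('d'): window [0,1] length 2 -- new best
  Position 2 ('b'): window [0,2] length 3 -- new best
  Position 3 ('c'): window [0,3] length 4 -- new best
  Position 4 ('c'): repeat (last at 3), move window start to 4
  Position 4 ('c'): window [4,4] length 1
  Position 5 ('h'): window [4,5] length 2
  Position 6 ('e'): window [4,6] length 3
Longest substring with no repeats: "fdbc" with length 4

4


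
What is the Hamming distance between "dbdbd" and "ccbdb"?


Comparing "dbdbd" and "ccbdb" position by position:
  Position 0: 'd' vs 'c' => differ
  Position 1: 'b' vs 'c' => differ
  Position 2: 'd' vs 'b' => differ
  Position 3: 'b' vs 'd' => differ
  Position 4: 'd' vs 'b' => differ
Total differences (Hamming distance): 5

5


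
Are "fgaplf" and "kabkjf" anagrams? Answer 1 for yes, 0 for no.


Strings: "fgaplf", "kabkjf"
Sorted first:  affglp
Sorted second: abfjkk
Differ at position 1: 'f' vs 'b' => not anagrams

0


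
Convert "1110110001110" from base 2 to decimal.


Input: "1110110001110" in base 2
Positional expansion:
  Digit '1' (value 1) x 2^12 = 4096
  Digit '1' (value 1) x 2^11 = 2048
  Digit '1' (value 1) x 2^10 = 1024
  Digit '0' (value 0) x 2^9 = 0
  Digit '1' (value 1) x 2^8 = 256
  Digit '1' (value 1) x 2^7 = 128
  Digit '0' (value 0) x 2^6 = 0
  Digit '0' (value 0) x 2^5 = 0
  Digit '0' (value 0) x 2^4 = 0
  Digit '1' (value 1) x 2^3 = 8
  Digit '1' (value 1) x 2^2 = 4
  Digit '1' (value 1) x 2^1 = 2
  Digit '0' (value 0) x 2^0 = 0
Sum = 7566

7566


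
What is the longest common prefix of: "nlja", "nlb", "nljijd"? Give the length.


Words: nlja, nlb, nljijd
  Position 0: all 'n' => match
  Position 1: all 'l' => match
  Position 2: ('j', 'b', 'j') => mismatch, stop
LCP = "nl" (length 2)

2


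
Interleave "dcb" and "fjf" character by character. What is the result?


Interleaving "dcb" and "fjf":
  Position 0: 'd' from first, 'f' from second => "df"
  Position 1: 'c' from first, 'j' from second => "cj"
  Position 2: 'b' from first, 'f' from second => "bf"
Result: dfcjbf

dfcjbf


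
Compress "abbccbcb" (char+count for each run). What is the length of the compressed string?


Input: abbccbcb
Runs:
  'a' x 1 => "a1"
  'b' x 2 => "b2"
  'c' x 2 => "c2"
  'b' x 1 => "b1"
  'c' x 1 => "c1"
  'b' x 1 => "b1"
Compressed: "a1b2c2b1c1b1"
Compressed length: 12

12


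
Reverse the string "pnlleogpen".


Input: pnlleogpen
Reading characters right to left:
  Position 9: 'n'
  Position 8: 'e'
  Position 7: 'p'
  Position 6: 'g'
  Position 5: 'o'
  Position 4: 'e'
  Position 3: 'l'
  Position 2: 'l'
  Position 1: 'n'
  Position 0: 'p'
Reversed: nepgoellnp

nepgoellnp


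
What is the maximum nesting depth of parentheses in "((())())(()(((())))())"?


Input: "((())())(()(((())))())"
Tracking depth:
  Position 0 '(': depth becomes 1
  Position 1 '(': depth becomes 2
  Position 2 '(': depth becomes 3
  Position 3 ')': depth becomes 2
  Position 4 ')': depth becomes 1
  Position 5 '(': depth becomes 2
  Position 6 ')': depth becomes 1
  Position 7 ')': depth becomes 0
  Position 8 '(': depth becomes 1
  Position 9 '(': depth becomes 2
  Position 10 ')': depth becomes 1
  Position 11 '(': depth becomes 2
  Position 12 '(': depth becomes 3
  Position 13 '(': depth becomes 4
  Position 14 '(': depth becomes 5
  Position 15 ')': depth becomes 4
  Position 16 ')': depth becomes 3
  Position 17 ')': depth becomes 2
  Position 18 ')': depth becomes 1
  Position 19 '(': depth becomes 2
  Position 20 ')': depth becomes 1
  Position 21 ')': depth becomes 0
Maximum depth reached: 5

5


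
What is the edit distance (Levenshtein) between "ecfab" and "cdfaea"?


Computing edit distance: "ecfab" -> "cdfaea"
DP table:
           c    d    f    a    e    a
      0    1    2    3    4    5    6
  e   1    1    2    3    4    4    5
  c   2    1    2    3    4    5    5
  f   3    2    2    2    3    4    5
  a   4    3    3    3    2    3    4
  b   5    4    4    4    3    3    4
Edit distance = dp[5][6] = 4

4


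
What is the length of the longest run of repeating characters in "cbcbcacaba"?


Input: "cbcbcacaba"
Scanning for longest run:
  Position 1 ('b'): new char, reset run to 1
  Position 2 ('c'): new char, reset run to 1
  Position 3 ('b'): new char, reset run to 1
  Position 4 ('c'): new char, reset run to 1
  Position 5 ('a'): new char, reset run to 1
  Position 6 ('c'): new char, reset run to 1
  Position 7 ('a'): new char, reset run to 1
  Position 8 ('b'): new char, reset run to 1
  Position 9 ('a'): new char, reset run to 1
Longest run: 'c' with length 1

1


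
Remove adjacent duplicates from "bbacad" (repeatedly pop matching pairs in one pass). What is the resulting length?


Input: bbacad
Stack-based adjacent duplicate removal:
  Read 'b': push. Stack: b
  Read 'b': matches stack top 'b' => pop. Stack: (empty)
  Read 'a': push. Stack: a
  Read 'c': push. Stack: ac
  Read 'a': push. Stack: aca
  Read 'd': push. Stack: acad
Final stack: "acad" (length 4)

4


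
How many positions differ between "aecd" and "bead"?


Comparing "aecd" and "bead" position by position:
  Position 0: 'a' vs 'b' => DIFFER
  Position 1: 'e' vs 'e' => same
  Position 2: 'c' vs 'a' => DIFFER
  Position 3: 'd' vs 'd' => same
Positions that differ: 2

2


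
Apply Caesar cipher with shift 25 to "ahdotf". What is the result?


Caesar cipher: shift "ahdotf" by 25
  'a' (pos 0) + 25 = pos 25 = 'z'
  'h' (pos 7) + 25 = pos 6 = 'g'
  'd' (pos 3) + 25 = pos 2 = 'c'
  'o' (pos 14) + 25 = pos 13 = 'n'
  't' (pos 19) + 25 = pos 18 = 's'
  'f' (pos 5) + 25 = pos 4 = 'e'
Result: zgcnse

zgcnse


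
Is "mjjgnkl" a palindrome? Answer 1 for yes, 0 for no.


Input: mjjgnkl
Reversed: lkngjjm
  Compare pos 0 ('m') with pos 6 ('l'): MISMATCH
  Compare pos 1 ('j') with pos 5 ('k'): MISMATCH
  Compare pos 2 ('j') with pos 4 ('n'): MISMATCH
Result: not a palindrome

0


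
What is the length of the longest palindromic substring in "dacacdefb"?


Input: "dacacdefb"
Checking substrings for palindromes:
  [1:4] "aca" (len 3) => palindrome
  [2:5] "cac" (len 3) => palindrome
Longest palindromic substring: "aca" with length 3

3


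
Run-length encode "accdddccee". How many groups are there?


Input: accdddccee
Scanning for consecutive runs:
  Group 1: 'a' x 1 (positions 0-0)
  Group 2: 'c' x 2 (positions 1-2)
  Group 3: 'd' x 3 (positions 3-5)
  Group 4: 'c' x 2 (positions 6-7)
  Group 5: 'e' x 2 (positions 8-9)
Total groups: 5

5


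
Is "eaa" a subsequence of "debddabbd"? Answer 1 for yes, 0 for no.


Check if "eaa" is a subsequence of "debddabbd"
Greedy scan:
  Position 0 ('d'): no match needed
  Position 1 ('e'): matches sub[0] = 'e'
  Position 2 ('b'): no match needed
  Position 3 ('d'): no match needed
  Position 4 ('d'): no match needed
  Position 5 ('a'): matches sub[1] = 'a'
  Position 6 ('b'): no match needed
  Position 7 ('b'): no match needed
  Position 8 ('d'): no match needed
Only matched 2/3 characters => not a subsequence

0
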